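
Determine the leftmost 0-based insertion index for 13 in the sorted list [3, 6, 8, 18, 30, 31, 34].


List is sorted: [3, 6, 8, 18, 30, 31, 34]
We need the leftmost position where 13 can be inserted, i.e. the first index whose element is >= 13 (or the end of the list if none is).
Binary search with low=0, high=7 (0-based indices):
  low=0, high=7, mid=3: a[3]=18 >= 13, so high = 3
  low=0, high=3, mid=1: a[1]=6 < 13, so low = 2
  low=2, high=3, mid=2: a[2]=8 < 13, so low = 3
Now low = high = 3, so the insertion index is 3.
Final answer: 3


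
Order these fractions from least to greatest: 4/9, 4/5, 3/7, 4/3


Convert to decimal for comparison:
  4/9 = 0.4444
  4/5 = 0.8
  3/7 = 0.4286
  4/3 = 1.3333
Decimals in increasing order: 0.4286 < 0.4444 < 0.8 < 1.3333
Writing each back as its fraction gives the sorted order.
Final answer: 3/7, 4/9, 4/5, 4/3


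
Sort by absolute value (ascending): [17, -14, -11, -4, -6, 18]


Compute absolute values:
  |17| = 17
  |-14| = 14
  |-11| = 11
  |-4| = 4
  |-6| = 6
  |18| = 18
Absolute values in increasing order: 4 < 6 < 11 < 14 < 17 < 18
Listing the original numbers in that order gives the answer.
Final answer: [-4, -6, -11, -14, 17, 18]


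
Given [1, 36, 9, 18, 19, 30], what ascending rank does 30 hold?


Sort ascending: [1, 9, 18, 19, 30, 36]
Find 30 in the sorted list.
30 is at position 5 (1-indexed).
Final answer: 5


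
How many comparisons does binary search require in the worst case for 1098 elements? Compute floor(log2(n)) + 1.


Binary search halves the search space each step.
Maximum comparisons = floor(log2(1098)) + 1
log2(1098) = 10.1007
floor(log2(1098)) = 10, so 10 + 1 = 11
Final answer: 11


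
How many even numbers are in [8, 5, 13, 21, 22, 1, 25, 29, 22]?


Check each element:
  8 is even
  5 is odd
  13 is odd
  21 is odd
  22 is even
  1 is odd
  25 is odd
  29 is odd
  22 is even
Evens: [8, 22, 22]
Count of evens = 3
Final answer: 3


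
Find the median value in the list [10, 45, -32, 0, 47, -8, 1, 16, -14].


First, sort the list: [-32, -14, -8, 0, 1, 10, 16, 45, 47]
The list has 9 elements (odd count).
The middle index is 4 (0-based), and the element there is 1.
Final answer: 1


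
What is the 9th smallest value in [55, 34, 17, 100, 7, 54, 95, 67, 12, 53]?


Sort ascending: [7, 12, 17, 34, 53, 54, 55, 67, 95, 100]
The 9th element (1-indexed) is at index 8.
Value = 95
Final answer: 95


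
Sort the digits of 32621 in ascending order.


The number 32621 has digits: 3, 2, 6, 2, 1
Sorted: 1, 2, 2, 3, 6
Joining the sorted digits gives the result.
Final answer: 12236


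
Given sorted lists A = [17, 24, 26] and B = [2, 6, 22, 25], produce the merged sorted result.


List A: [17, 24, 26]
List B: [2, 6, 22, 25]
Repeatedly compare the front elements and take the smaller:
  17 vs 2 -> take 2
  17 vs 6 -> take 6
  17 vs 22 -> take 17
  24 vs 22 -> take 22
  24 vs 25 -> take 24
  26 vs 25 -> take 25
  B is exhausted; append the rest of A: [26]
Final answer: [2, 6, 17, 22, 24, 25, 26]


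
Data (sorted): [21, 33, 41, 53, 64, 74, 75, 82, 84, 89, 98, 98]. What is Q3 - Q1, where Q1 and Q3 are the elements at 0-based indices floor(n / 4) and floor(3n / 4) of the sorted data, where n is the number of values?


The data has n = 12 elements.
Q1 index = floor(12 / 4) = floor(3) = 3; Q3 index = floor(3 * 12 / 4) = floor(9) = 9
Q1 = element at index 3 = 53
Q3 = element at index 9 = 89
IQR = 89 - 53 = 36
Final answer: 36


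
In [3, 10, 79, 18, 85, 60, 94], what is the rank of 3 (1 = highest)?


Sort descending: [94, 85, 79, 60, 18, 10, 3]
Find 3 in the sorted list.
3 is at position 7.
Final answer: 7


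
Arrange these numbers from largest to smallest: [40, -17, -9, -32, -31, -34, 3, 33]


Original list: [40, -17, -9, -32, -31, -34, 3, 33]
Repeatedly take the largest remaining element:
  Remaining [40, -17, -9, -32, -31, -34, 3, 33] -> largest is 40
  Remaining [-17, -9, -32, -31, -34, 3, 33] -> largest is 33
  Remaining [-17, -9, -32, -31, -34, 3] -> largest is 3
  Remaining [-17, -9, -32, -31, -34] -> largest is -9
  Remaining [-17, -32, -31, -34] -> largest is -17
  Remaining [-32, -31, -34] -> largest is -31
  Remaining [-32, -34] -> largest is -32
  Remaining [-34] -> largest is -34
Collecting the picks in order gives the descending list.
Final answer: [40, 33, 3, -9, -17, -31, -32, -34]


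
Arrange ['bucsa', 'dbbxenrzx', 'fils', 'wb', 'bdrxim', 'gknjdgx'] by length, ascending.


Compute lengths:
  'bucsa' has length 5
  'dbbxenrzx' has length 9
  'fils' has length 4
  'wb' has length 2
  'bdrxim' has length 6
  'gknjdgx' has length 7
Lengths in increasing order: 2 < 4 < 5 < 6 < 7 < 9
Listing the words in that order gives the answer.
Final answer: ['wb', 'fils', 'bucsa', 'bdrxim', 'gknjdgx', 'dbbxenrzx']


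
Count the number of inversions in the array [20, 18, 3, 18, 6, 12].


For each element, count the later elements that are smaller than it:
  20 (index 0): smaller elements after it = [18, 3, 18, 6, 12] -> 5
  18 (index 1): smaller elements after it = [3, 6, 12] -> 3
  3 (index 2): smaller elements after it = [] -> 0
  18 (index 3): smaller elements after it = [6, 12] -> 2
  6 (index 4): smaller elements after it = [] -> 0
Total inversions = 5 + 3 + 0 + 2 + 0 = 10
Final answer: 10


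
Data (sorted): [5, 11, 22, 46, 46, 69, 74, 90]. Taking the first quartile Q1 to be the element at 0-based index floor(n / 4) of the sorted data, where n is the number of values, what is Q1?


The list has n = 8 elements.
Q1 index = floor(8 / 4) = floor(2) = 2
Counting from index 0 in the sorted data, the element at index 2 is 22.
Final answer: 22


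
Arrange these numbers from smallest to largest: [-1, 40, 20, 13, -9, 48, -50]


Original list: [-1, 40, 20, 13, -9, 48, -50]
Repeatedly take the smallest remaining element:
  Remaining [-1, 40, 20, 13, -9, 48, -50] -> smallest is -50
  Remaining [-1, 40, 20, 13, -9, 48] -> smallest is -9
  Remaining [-1, 40, 20, 13, 48] -> smallest is -1
  Remaining [40, 20, 13, 48] -> smallest is 13
  Remaining [40, 20, 48] -> smallest is 20
  Remaining [40, 48] -> smallest is 40
  Remaining [48] -> smallest is 48
Collecting the picks in order gives the sorted list.
Final answer: [-50, -9, -1, 13, 20, 40, 48]


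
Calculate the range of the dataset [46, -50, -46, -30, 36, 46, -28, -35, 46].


Maximum value: 46
Minimum value: -50
Range = 46 - (-50) = 96
Final answer: 96


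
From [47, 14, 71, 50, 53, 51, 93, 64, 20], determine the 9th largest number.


Sort descending: [93, 71, 64, 53, 51, 50, 47, 20, 14]
The 9th element (1-indexed) is at index 8.
Value = 14
Final answer: 14


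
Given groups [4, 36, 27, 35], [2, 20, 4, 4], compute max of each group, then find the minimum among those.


Find max of each group:
  Group 1: [4, 36, 27, 35] -> max = 36
  Group 2: [2, 20, 4, 4] -> max = 20
Maxes: [36, 20]
Minimum of maxes = 20
Final answer: 20


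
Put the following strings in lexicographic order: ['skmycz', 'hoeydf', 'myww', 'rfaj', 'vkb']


Compare strings character by character (the first differing letter decides):
  'hoeydf' < 'myww' since 'h' < 'm' at position 1
  'myww' < 'rfaj' since 'm' < 'r' at position 1
  'rfaj' < 'skmycz' since 'r' < 's' at position 1
  'skmycz' < 'vkb' since 's' < 'v' at position 1
Chaining these comparisons gives the alphabetical order.
Final answer: ['hoeydf', 'myww', 'rfaj', 'skmycz', 'vkb']


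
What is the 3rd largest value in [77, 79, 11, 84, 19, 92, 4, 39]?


Sort descending: [92, 84, 79, 77, 39, 19, 11, 4]
The 3rd element (1-indexed) is at index 2.
Value = 79
Final answer: 79


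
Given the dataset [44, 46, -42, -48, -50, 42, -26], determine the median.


First, sort the list: [-50, -48, -42, -26, 42, 44, 46]
The list has 7 elements (odd count).
The middle index is 3 (0-based), and the element there is -26.
Final answer: -26


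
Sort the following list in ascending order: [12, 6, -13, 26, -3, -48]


Original list: [12, 6, -13, 26, -3, -48]
Repeatedly take the smallest remaining element:
  Remaining [12, 6, -13, 26, -3, -48] -> smallest is -48
  Remaining [12, 6, -13, 26, -3] -> smallest is -13
  Remaining [12, 6, 26, -3] -> smallest is -3
  Remaining [12, 6, 26] -> smallest is 6
  Remaining [12, 26] -> smallest is 12
  Remaining [26] -> smallest is 26
Collecting the picks in order gives the sorted list.
Final answer: [-48, -13, -3, 6, 12, 26]


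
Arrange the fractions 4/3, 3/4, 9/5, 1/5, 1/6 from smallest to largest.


Convert to decimal for comparison:
  4/3 = 1.3333
  3/4 = 0.75
  9/5 = 1.8
  1/5 = 0.2
  1/6 = 0.1667
Decimals in increasing order: 0.1667 < 0.2 < 0.75 < 1.3333 < 1.8
Writing each back as its fraction gives the sorted order.
Final answer: 1/6, 1/5, 3/4, 4/3, 9/5


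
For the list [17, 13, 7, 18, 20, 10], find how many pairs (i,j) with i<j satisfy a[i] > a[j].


For each element, count the later elements that are smaller than it:
  17 (index 0): smaller elements after it = [13, 7, 10] -> 3
  13 (index 1): smaller elements after it = [7, 10] -> 2
  7 (index 2): smaller elements after it = [] -> 0
  18 (index 3): smaller elements after it = [10] -> 1
  20 (index 4): smaller elements after it = [10] -> 1
Total inversions = 3 + 2 + 0 + 1 + 1 = 7
Final answer: 7


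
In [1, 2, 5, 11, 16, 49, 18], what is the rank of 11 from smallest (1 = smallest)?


Sort ascending: [1, 2, 5, 11, 16, 18, 49]
Find 11 in the sorted list.
11 is at position 4 (1-indexed).
Final answer: 4


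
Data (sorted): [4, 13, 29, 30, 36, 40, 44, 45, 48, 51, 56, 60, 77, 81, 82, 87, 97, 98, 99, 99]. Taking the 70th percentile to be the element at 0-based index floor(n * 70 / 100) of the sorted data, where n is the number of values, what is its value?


The dataset has n = 20 elements.
Index = floor(20 * 70 / 100) = floor(1400 / 100) = floor(14) = 14
Counting from index 0 in the sorted data, the element at index 14 is 82.
Final answer: 82


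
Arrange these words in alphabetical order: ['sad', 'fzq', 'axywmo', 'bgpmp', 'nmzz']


Compare strings character by character (the first differing letter decides):
  'axywmo' < 'bgpmp' since 'a' < 'b' at position 1
  'bgpmp' < 'fzq' since 'b' < 'f' at position 1
  'fzq' < 'nmzz' since 'f' < 'n' at position 1
  'nmzz' < 'sad' since 'n' < 's' at position 1
Chaining these comparisons gives the alphabetical order.
Final answer: ['axywmo', 'bgpmp', 'fzq', 'nmzz', 'sad']


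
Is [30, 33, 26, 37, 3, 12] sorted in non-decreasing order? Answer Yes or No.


Check consecutive pairs:
  30 <= 33? True
  33 <= 26? False
  26 <= 37? True
  37 <= 3? False
  3 <= 12? True
2 consecutive pair(s) are out of order, so the list is not sorted.
Final answer: No


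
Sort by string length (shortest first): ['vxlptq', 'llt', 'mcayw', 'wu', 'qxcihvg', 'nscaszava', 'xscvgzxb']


Compute lengths:
  'vxlptq' has length 6
  'llt' has length 3
  'mcayw' has length 5
  'wu' has length 2
  'qxcihvg' has length 7
  'nscaszava' has length 9
  'xscvgzxb' has length 8
Lengths in increasing order: 2 < 3 < 5 < 6 < 7 < 8 < 9
Listing the words in that order gives the answer.
Final answer: ['wu', 'llt', 'mcayw', 'vxlptq', 'qxcihvg', 'xscvgzxb', 'nscaszava']


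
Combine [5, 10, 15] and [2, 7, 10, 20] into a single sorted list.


List A: [5, 10, 15]
List B: [2, 7, 10, 20]
Repeatedly compare the front elements and take the smaller:
  5 vs 2 -> take 2
  5 vs 7 -> take 5
  10 vs 7 -> take 7
  10 vs 10 -> take 10
  15 vs 10 -> take 10
  15 vs 20 -> take 15
  A is exhausted; append the rest of B: [20]
Final answer: [2, 5, 7, 10, 10, 15, 20]


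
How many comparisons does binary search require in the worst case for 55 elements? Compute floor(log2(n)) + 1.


Binary search halves the search space each step.
Maximum comparisons = floor(log2(55)) + 1
log2(55) = 5.7814
floor(log2(55)) = 5, so 5 + 1 = 6
Final answer: 6


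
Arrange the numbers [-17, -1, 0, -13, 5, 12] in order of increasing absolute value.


Compute absolute values:
  |-17| = 17
  |-1| = 1
  |0| = 0
  |-13| = 13
  |5| = 5
  |12| = 12
Absolute values in increasing order: 0 < 1 < 5 < 12 < 13 < 17
Listing the original numbers in that order gives the answer.
Final answer: [0, -1, 5, 12, -13, -17]


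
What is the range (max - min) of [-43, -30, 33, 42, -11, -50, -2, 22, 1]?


Maximum value: 42
Minimum value: -50
Range = 42 - (-50) = 92
Final answer: 92


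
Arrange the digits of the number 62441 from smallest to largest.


The number 62441 has digits: 6, 2, 4, 4, 1
Sorted: 1, 2, 4, 4, 6
Joining the sorted digits gives the result.
Final answer: 12446


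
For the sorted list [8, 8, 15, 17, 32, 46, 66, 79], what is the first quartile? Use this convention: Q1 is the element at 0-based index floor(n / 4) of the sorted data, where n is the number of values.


The list has n = 8 elements.
Q1 index = floor(8 / 4) = floor(2) = 2
Counting from index 0 in the sorted data, the element at index 2 is 15.
Final answer: 15


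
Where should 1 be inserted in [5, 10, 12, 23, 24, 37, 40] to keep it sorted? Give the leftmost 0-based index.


List is sorted: [5, 10, 12, 23, 24, 37, 40]
We need the leftmost position where 1 can be inserted, i.e. the first index whose element is >= 1 (or the end of the list if none is).
Binary search with low=0, high=7 (0-based indices):
  low=0, high=7, mid=3: a[3]=23 >= 1, so high = 3
  low=0, high=3, mid=1: a[1]=10 >= 1, so high = 1
  low=0, high=1, mid=0: a[0]=5 >= 1, so high = 0
Now low = high = 0, so the insertion index is 0.
Final answer: 0


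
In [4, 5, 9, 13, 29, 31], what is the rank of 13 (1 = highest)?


Sort descending: [31, 29, 13, 9, 5, 4]
Find 13 in the sorted list.
13 is at position 3.
Final answer: 3


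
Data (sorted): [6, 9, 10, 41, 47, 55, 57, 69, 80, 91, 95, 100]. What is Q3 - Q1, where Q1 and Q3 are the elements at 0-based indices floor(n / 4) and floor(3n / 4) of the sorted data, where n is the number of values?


The data has n = 12 elements.
Q1 index = floor(12 / 4) = floor(3) = 3; Q3 index = floor(3 * 12 / 4) = floor(9) = 9
Q1 = element at index 3 = 41
Q3 = element at index 9 = 91
IQR = 91 - 41 = 50
Final answer: 50


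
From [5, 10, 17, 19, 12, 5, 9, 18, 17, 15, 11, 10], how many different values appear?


List all unique values:
Distinct values: [5, 9, 10, 11, 12, 15, 17, 18, 19]
Count = 9
Final answer: 9


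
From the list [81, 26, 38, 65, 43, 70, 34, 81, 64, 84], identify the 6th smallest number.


Sort ascending: [26, 34, 38, 43, 64, 65, 70, 81, 81, 84]
The 6th element (1-indexed) is at index 5.
Value = 65
Final answer: 65


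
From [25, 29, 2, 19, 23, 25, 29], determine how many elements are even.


Check each element:
  25 is odd
  29 is odd
  2 is even
  19 is odd
  23 is odd
  25 is odd
  29 is odd
Evens: [2]
Count of evens = 1
Final answer: 1


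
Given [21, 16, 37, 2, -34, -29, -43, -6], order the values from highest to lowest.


Original list: [21, 16, 37, 2, -34, -29, -43, -6]
Repeatedly take the largest remaining element:
  Remaining [21, 16, 37, 2, -34, -29, -43, -6] -> largest is 37
  Remaining [21, 16, 2, -34, -29, -43, -6] -> largest is 21
  Remaining [16, 2, -34, -29, -43, -6] -> largest is 16
  Remaining [2, -34, -29, -43, -6] -> largest is 2
  Remaining [-34, -29, -43, -6] -> largest is -6
  Remaining [-34, -29, -43] -> largest is -29
  Remaining [-34, -43] -> largest is -34
  Remaining [-43] -> largest is -43
Collecting the picks in order gives the descending list.
Final answer: [37, 21, 16, 2, -6, -29, -34, -43]


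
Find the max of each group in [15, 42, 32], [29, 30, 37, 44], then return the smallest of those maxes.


Find max of each group:
  Group 1: [15, 42, 32] -> max = 42
  Group 2: [29, 30, 37, 44] -> max = 44
Maxes: [42, 44]
Minimum of maxes = 42
Final answer: 42


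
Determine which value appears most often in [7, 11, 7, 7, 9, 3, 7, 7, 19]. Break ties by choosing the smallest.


Count the frequency of each value:
  3 appears 1 time(s)
  7 appears 5 time(s)
  9 appears 1 time(s)
  11 appears 1 time(s)
  19 appears 1 time(s)
Maximum frequency is 5.
Only 7 reaches that frequency, so it is the mode.
Final answer: 7


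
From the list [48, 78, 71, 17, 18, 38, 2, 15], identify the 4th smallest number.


Sort ascending: [2, 15, 17, 18, 38, 48, 71, 78]
The 4th element (1-indexed) is at index 3.
Value = 18
Final answer: 18


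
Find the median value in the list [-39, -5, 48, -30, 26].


First, sort the list: [-39, -30, -5, 26, 48]
The list has 5 elements (odd count).
The middle index is 2 (0-based), and the element there is -5.
Final answer: -5


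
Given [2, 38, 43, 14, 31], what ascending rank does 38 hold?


Sort ascending: [2, 14, 31, 38, 43]
Find 38 in the sorted list.
38 is at position 4 (1-indexed).
Final answer: 4


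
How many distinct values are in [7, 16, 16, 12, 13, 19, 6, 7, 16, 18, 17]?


List all unique values:
Distinct values: [6, 7, 12, 13, 16, 17, 18, 19]
Count = 8
Final answer: 8


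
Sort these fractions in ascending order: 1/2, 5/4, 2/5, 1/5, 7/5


Convert to decimal for comparison:
  1/2 = 0.5
  5/4 = 1.25
  2/5 = 0.4
  1/5 = 0.2
  7/5 = 1.4
Decimals in increasing order: 0.2 < 0.4 < 0.5 < 1.25 < 1.4
Writing each back as its fraction gives the sorted order.
Final answer: 1/5, 2/5, 1/2, 5/4, 7/5


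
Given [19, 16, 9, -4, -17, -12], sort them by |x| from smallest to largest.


Compute absolute values:
  |19| = 19
  |16| = 16
  |9| = 9
  |-4| = 4
  |-17| = 17
  |-12| = 12
Absolute values in increasing order: 4 < 9 < 12 < 16 < 17 < 19
Listing the original numbers in that order gives the answer.
Final answer: [-4, 9, -12, 16, -17, 19]


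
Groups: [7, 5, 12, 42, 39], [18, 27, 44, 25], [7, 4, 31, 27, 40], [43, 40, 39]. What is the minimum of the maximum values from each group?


Find max of each group:
  Group 1: [7, 5, 12, 42, 39] -> max = 42
  Group 2: [18, 27, 44, 25] -> max = 44
  Group 3: [7, 4, 31, 27, 40] -> max = 40
  Group 4: [43, 40, 39] -> max = 43
Maxes: [42, 44, 40, 43]
Minimum of maxes = 40
Final answer: 40


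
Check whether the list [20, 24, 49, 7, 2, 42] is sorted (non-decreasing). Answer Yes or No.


Check consecutive pairs:
  20 <= 24? True
  24 <= 49? True
  49 <= 7? False
  7 <= 2? False
  2 <= 42? True
2 consecutive pair(s) are out of order, so the list is not sorted.
Final answer: No


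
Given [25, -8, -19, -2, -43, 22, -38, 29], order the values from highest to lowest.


Original list: [25, -8, -19, -2, -43, 22, -38, 29]
Repeatedly take the largest remaining element:
  Remaining [25, -8, -19, -2, -43, 22, -38, 29] -> largest is 29
  Remaining [25, -8, -19, -2, -43, 22, -38] -> largest is 25
  Remaining [-8, -19, -2, -43, 22, -38] -> largest is 22
  Remaining [-8, -19, -2, -43, -38] -> largest is -2
  Remaining [-8, -19, -43, -38] -> largest is -8
  Remaining [-19, -43, -38] -> largest is -19
  Remaining [-43, -38] -> largest is -38
  Remaining [-43] -> largest is -43
Collecting the picks in order gives the descending list.
Final answer: [29, 25, 22, -2, -8, -19, -38, -43]


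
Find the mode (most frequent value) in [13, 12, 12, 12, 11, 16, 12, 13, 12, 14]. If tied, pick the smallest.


Count the frequency of each value:
  11 appears 1 time(s)
  12 appears 5 time(s)
  13 appears 2 time(s)
  14 appears 1 time(s)
  16 appears 1 time(s)
Maximum frequency is 5.
Only 12 reaches that frequency, so it is the mode.
Final answer: 12


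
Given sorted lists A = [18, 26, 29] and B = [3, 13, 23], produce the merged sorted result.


List A: [18, 26, 29]
List B: [3, 13, 23]
Repeatedly compare the front elements and take the smaller:
  18 vs 3 -> take 3
  18 vs 13 -> take 13
  18 vs 23 -> take 18
  26 vs 23 -> take 23
  B is exhausted; append the rest of A: [26, 29]
Final answer: [3, 13, 18, 23, 26, 29]


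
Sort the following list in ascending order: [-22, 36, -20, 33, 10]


Original list: [-22, 36, -20, 33, 10]
Repeatedly take the smallest remaining element:
  Remaining [-22, 36, -20, 33, 10] -> smallest is -22
  Remaining [36, -20, 33, 10] -> smallest is -20
  Remaining [36, 33, 10] -> smallest is 10
  Remaining [36, 33] -> smallest is 33
  Remaining [36] -> smallest is 36
Collecting the picks in order gives the sorted list.
Final answer: [-22, -20, 10, 33, 36]


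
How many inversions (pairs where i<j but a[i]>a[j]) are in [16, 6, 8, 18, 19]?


For each element, count the later elements that are smaller than it:
  16 (index 0): smaller elements after it = [6, 8] -> 2
  6 (index 1): smaller elements after it = [] -> 0
  8 (index 2): smaller elements after it = [] -> 0
  18 (index 3): smaller elements after it = [] -> 0
Total inversions = 2 + 0 + 0 + 0 = 2
Final answer: 2


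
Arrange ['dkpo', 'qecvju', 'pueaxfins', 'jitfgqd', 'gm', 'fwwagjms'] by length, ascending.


Compute lengths:
  'dkpo' has length 4
  'qecvju' has length 6
  'pueaxfins' has length 9
  'jitfgqd' has length 7
  'gm' has length 2
  'fwwagjms' has length 8
Lengths in increasing order: 2 < 4 < 6 < 7 < 8 < 9
Listing the words in that order gives the answer.
Final answer: ['gm', 'dkpo', 'qecvju', 'jitfgqd', 'fwwagjms', 'pueaxfins']


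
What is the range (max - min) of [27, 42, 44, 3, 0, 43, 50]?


Maximum value: 50
Minimum value: 0
Range = 50 - 0 = 50
Final answer: 50


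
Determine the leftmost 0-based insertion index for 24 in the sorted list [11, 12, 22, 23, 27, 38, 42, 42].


List is sorted: [11, 12, 22, 23, 27, 38, 42, 42]
We need the leftmost position where 24 can be inserted, i.e. the first index whose element is >= 24 (or the end of the list if none is).
Binary search with low=0, high=8 (0-based indices):
  low=0, high=8, mid=4: a[4]=27 >= 24, so high = 4
  low=0, high=4, mid=2: a[2]=22 < 24, so low = 3
  low=3, high=4, mid=3: a[3]=23 < 24, so low = 4
Now low = high = 4, so the insertion index is 4.
Final answer: 4


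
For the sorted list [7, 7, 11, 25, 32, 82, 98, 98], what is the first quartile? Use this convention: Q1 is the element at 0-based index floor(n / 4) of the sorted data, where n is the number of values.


The list has n = 8 elements.
Q1 index = floor(8 / 4) = floor(2) = 2
Counting from index 0 in the sorted data, the element at index 2 is 11.
Final answer: 11


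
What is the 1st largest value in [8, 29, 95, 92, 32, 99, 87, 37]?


Sort descending: [99, 95, 92, 87, 37, 32, 29, 8]
The 1st element (1-indexed) is at index 0.
Value = 99
Final answer: 99


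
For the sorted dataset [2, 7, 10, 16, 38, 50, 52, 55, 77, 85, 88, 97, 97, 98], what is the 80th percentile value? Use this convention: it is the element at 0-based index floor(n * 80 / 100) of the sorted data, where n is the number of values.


The dataset has n = 14 elements.
Index = floor(14 * 80 / 100) = floor(1120 / 100) = floor(11.2) = 11
Counting from index 0 in the sorted data, the element at index 11 is 97.
Final answer: 97


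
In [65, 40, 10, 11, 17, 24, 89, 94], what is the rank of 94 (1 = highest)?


Sort descending: [94, 89, 65, 40, 24, 17, 11, 10]
Find 94 in the sorted list.
94 is at position 1.
Final answer: 1


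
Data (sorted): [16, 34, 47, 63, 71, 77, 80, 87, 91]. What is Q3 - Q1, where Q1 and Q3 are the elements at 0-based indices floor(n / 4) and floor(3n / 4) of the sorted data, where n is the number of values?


The data has n = 9 elements.
Q1 index = floor(9 / 4) = floor(2.25) = 2; Q3 index = floor(3 * 9 / 4) = floor(6.75) = 6
Q1 = element at index 2 = 47
Q3 = element at index 6 = 80
IQR = 80 - 47 = 33
Final answer: 33


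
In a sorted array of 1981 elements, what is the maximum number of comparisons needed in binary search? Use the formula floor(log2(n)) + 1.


Binary search halves the search space each step.
Maximum comparisons = floor(log2(1981)) + 1
log2(1981) = 10.952
floor(log2(1981)) = 10, so 10 + 1 = 11
Final answer: 11


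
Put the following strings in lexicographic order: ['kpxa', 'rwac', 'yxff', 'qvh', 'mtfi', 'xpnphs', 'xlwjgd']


Compare strings character by character (the first differing letter decides):
  'kpxa' < 'mtfi' since 'k' < 'm' at position 1
  'mtfi' < 'qvh' since 'm' < 'q' at position 1
  'qvh' < 'rwac' since 'q' < 'r' at position 1
  'rwac' < 'xlwjgd' since 'r' < 'x' at position 1
  'xlwjgd' < 'xpnphs' since 'l' < 'p' at position 2
  'xpnphs' < 'yxff' since 'x' < 'y' at position 1
Chaining these comparisons gives the alphabetical order.
Final answer: ['kpxa', 'mtfi', 'qvh', 'rwac', 'xlwjgd', 'xpnphs', 'yxff']


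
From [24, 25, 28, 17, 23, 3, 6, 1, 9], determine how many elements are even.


Check each element:
  24 is even
  25 is odd
  28 is even
  17 is odd
  23 is odd
  3 is odd
  6 is even
  1 is odd
  9 is odd
Evens: [24, 28, 6]
Count of evens = 3
Final answer: 3


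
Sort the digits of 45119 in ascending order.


The number 45119 has digits: 4, 5, 1, 1, 9
Sorted: 1, 1, 4, 5, 9
Joining the sorted digits gives the result.
Final answer: 11459


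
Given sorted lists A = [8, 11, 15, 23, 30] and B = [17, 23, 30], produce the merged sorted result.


List A: [8, 11, 15, 23, 30]
List B: [17, 23, 30]
Repeatedly compare the front elements and take the smaller:
  8 vs 17 -> take 8
  11 vs 17 -> take 11
  15 vs 17 -> take 15
  23 vs 17 -> take 17
  23 vs 23 -> take 23
  30 vs 23 -> take 23
  30 vs 30 -> take 30
  A is exhausted; append the rest of B: [30]
Final answer: [8, 11, 15, 17, 23, 23, 30, 30]


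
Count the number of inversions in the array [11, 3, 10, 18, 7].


For each element, count the later elements that are smaller than it:
  11 (index 0): smaller elements after it = [3, 10, 7] -> 3
  3 (index 1): smaller elements after it = [] -> 0
  10 (index 2): smaller elements after it = [7] -> 1
  18 (index 3): smaller elements after it = [7] -> 1
Total inversions = 3 + 0 + 1 + 1 = 5
Final answer: 5


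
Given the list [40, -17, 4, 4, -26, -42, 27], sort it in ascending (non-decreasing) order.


Original list: [40, -17, 4, 4, -26, -42, 27]
Repeatedly take the smallest remaining element:
  Remaining [40, -17, 4, 4, -26, -42, 27] -> smallest is -42
  Remaining [40, -17, 4, 4, -26, 27] -> smallest is -26
  Remaining [40, -17, 4, 4, 27] -> smallest is -17
  Remaining [40, 4, 4, 27] -> smallest is 4
  Remaining [40, 4, 27] -> smallest is 4
  Remaining [40, 27] -> smallest is 27
  Remaining [40] -> smallest is 40
Collecting the picks in order gives the sorted list.
Final answer: [-42, -26, -17, 4, 4, 27, 40]


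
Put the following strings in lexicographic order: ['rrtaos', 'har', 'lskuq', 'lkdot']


Compare strings character by character (the first differing letter decides):
  'har' < 'lkdot' since 'h' < 'l' at position 1
  'lkdot' < 'lskuq' since 'k' < 's' at position 2
  'lskuq' < 'rrtaos' since 'l' < 'r' at position 1
Chaining these comparisons gives the alphabetical order.
Final answer: ['har', 'lkdot', 'lskuq', 'rrtaos']


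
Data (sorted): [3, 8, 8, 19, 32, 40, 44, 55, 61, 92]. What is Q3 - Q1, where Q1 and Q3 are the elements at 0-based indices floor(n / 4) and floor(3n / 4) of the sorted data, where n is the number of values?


The data has n = 10 elements.
Q1 index = floor(10 / 4) = floor(2.5) = 2; Q3 index = floor(3 * 10 / 4) = floor(7.5) = 7
Q1 = element at index 2 = 8
Q3 = element at index 7 = 55
IQR = 55 - 8 = 47
Final answer: 47


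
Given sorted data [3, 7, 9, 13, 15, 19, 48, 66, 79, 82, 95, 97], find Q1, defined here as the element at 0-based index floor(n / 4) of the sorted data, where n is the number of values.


The list has n = 12 elements.
Q1 index = floor(12 / 4) = floor(3) = 3
Counting from index 0 in the sorted data, the element at index 3 is 13.
Final answer: 13


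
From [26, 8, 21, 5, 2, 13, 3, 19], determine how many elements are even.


Check each element:
  26 is even
  8 is even
  21 is odd
  5 is odd
  2 is even
  13 is odd
  3 is odd
  19 is odd
Evens: [26, 8, 2]
Count of evens = 3
Final answer: 3


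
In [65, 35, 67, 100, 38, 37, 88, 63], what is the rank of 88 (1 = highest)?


Sort descending: [100, 88, 67, 65, 63, 38, 37, 35]
Find 88 in the sorted list.
88 is at position 2.
Final answer: 2


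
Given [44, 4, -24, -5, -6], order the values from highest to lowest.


Original list: [44, 4, -24, -5, -6]
Repeatedly take the largest remaining element:
  Remaining [44, 4, -24, -5, -6] -> largest is 44
  Remaining [4, -24, -5, -6] -> largest is 4
  Remaining [-24, -5, -6] -> largest is -5
  Remaining [-24, -6] -> largest is -6
  Remaining [-24] -> largest is -24
Collecting the picks in order gives the descending list.
Final answer: [44, 4, -5, -6, -24]


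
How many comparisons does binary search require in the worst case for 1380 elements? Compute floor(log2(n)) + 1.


Binary search halves the search space each step.
Maximum comparisons = floor(log2(1380)) + 1
log2(1380) = 10.4305
floor(log2(1380)) = 10, so 10 + 1 = 11
Final answer: 11


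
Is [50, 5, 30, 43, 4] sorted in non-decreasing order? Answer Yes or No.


Check consecutive pairs:
  50 <= 5? False
  5 <= 30? True
  30 <= 43? True
  43 <= 4? False
2 consecutive pair(s) are out of order, so the list is not sorted.
Final answer: No


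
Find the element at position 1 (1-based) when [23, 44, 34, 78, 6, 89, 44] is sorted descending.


Sort descending: [89, 78, 44, 44, 34, 23, 6]
The 1st element (1-indexed) is at index 0.
Value = 89
Final answer: 89


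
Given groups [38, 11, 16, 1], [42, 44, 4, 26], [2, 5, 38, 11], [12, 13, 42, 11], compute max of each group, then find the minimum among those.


Find max of each group:
  Group 1: [38, 11, 16, 1] -> max = 38
  Group 2: [42, 44, 4, 26] -> max = 44
  Group 3: [2, 5, 38, 11] -> max = 38
  Group 4: [12, 13, 42, 11] -> max = 42
Maxes: [38, 44, 38, 42]
Minimum of maxes = 38
Final answer: 38


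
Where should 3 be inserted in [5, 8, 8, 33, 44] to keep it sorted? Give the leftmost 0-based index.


List is sorted: [5, 8, 8, 33, 44]
We need the leftmost position where 3 can be inserted, i.e. the first index whose element is >= 3 (or the end of the list if none is).
Binary search with low=0, high=5 (0-based indices):
  low=0, high=5, mid=2: a[2]=8 >= 3, so high = 2
  low=0, high=2, mid=1: a[1]=8 >= 3, so high = 1
  low=0, high=1, mid=0: a[0]=5 >= 3, so high = 0
Now low = high = 0, so the insertion index is 0.
Final answer: 0


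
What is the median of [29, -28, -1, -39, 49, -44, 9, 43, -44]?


First, sort the list: [-44, -44, -39, -28, -1, 9, 29, 43, 49]
The list has 9 elements (odd count).
The middle index is 4 (0-based), and the element there is -1.
Final answer: -1


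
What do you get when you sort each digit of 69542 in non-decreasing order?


The number 69542 has digits: 6, 9, 5, 4, 2
Sorted: 2, 4, 5, 6, 9
Joining the sorted digits gives the result.
Final answer: 24569


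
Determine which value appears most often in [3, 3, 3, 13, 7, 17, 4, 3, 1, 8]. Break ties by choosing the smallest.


Count the frequency of each value:
  1 appears 1 time(s)
  3 appears 4 time(s)
  4 appears 1 time(s)
  7 appears 1 time(s)
  8 appears 1 time(s)
  13 appears 1 time(s)
  17 appears 1 time(s)
Maximum frequency is 4.
Only 3 reaches that frequency, so it is the mode.
Final answer: 3


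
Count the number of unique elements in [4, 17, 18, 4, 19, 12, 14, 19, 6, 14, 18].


List all unique values:
Distinct values: [4, 6, 12, 14, 17, 18, 19]
Count = 7
Final answer: 7


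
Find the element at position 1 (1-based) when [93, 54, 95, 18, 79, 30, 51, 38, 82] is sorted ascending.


Sort ascending: [18, 30, 38, 51, 54, 79, 82, 93, 95]
The 1st element (1-indexed) is at index 0.
Value = 18
Final answer: 18


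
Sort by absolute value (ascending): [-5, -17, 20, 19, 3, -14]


Compute absolute values:
  |-5| = 5
  |-17| = 17
  |20| = 20
  |19| = 19
  |3| = 3
  |-14| = 14
Absolute values in increasing order: 3 < 5 < 14 < 17 < 19 < 20
Listing the original numbers in that order gives the answer.
Final answer: [3, -5, -14, -17, 19, 20]


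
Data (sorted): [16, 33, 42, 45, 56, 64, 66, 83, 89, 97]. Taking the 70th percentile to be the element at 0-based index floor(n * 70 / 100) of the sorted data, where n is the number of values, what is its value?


The dataset has n = 10 elements.
Index = floor(10 * 70 / 100) = floor(700 / 100) = floor(7) = 7
Counting from index 0 in the sorted data, the element at index 7 is 83.
Final answer: 83


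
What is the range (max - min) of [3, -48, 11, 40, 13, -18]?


Maximum value: 40
Minimum value: -48
Range = 40 - (-48) = 88
Final answer: 88


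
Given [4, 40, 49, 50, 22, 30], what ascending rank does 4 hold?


Sort ascending: [4, 22, 30, 40, 49, 50]
Find 4 in the sorted list.
4 is at position 1 (1-indexed).
Final answer: 1


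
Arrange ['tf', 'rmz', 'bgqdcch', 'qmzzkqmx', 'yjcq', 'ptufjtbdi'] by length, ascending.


Compute lengths:
  'tf' has length 2
  'rmz' has length 3
  'bgqdcch' has length 7
  'qmzzkqmx' has length 8
  'yjcq' has length 4
  'ptufjtbdi' has length 9
Lengths in increasing order: 2 < 3 < 4 < 7 < 8 < 9
Listing the words in that order gives the answer.
Final answer: ['tf', 'rmz', 'yjcq', 'bgqdcch', 'qmzzkqmx', 'ptufjtbdi']


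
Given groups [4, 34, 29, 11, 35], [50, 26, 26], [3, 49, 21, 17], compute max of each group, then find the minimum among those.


Find max of each group:
  Group 1: [4, 34, 29, 11, 35] -> max = 35
  Group 2: [50, 26, 26] -> max = 50
  Group 3: [3, 49, 21, 17] -> max = 49
Maxes: [35, 50, 49]
Minimum of maxes = 35
Final answer: 35


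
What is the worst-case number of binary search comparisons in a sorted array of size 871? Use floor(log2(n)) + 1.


Binary search halves the search space each step.
Maximum comparisons = floor(log2(871)) + 1
log2(871) = 9.7665
floor(log2(871)) = 9, so 9 + 1 = 10
Final answer: 10


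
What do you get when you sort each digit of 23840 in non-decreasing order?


The number 23840 has digits: 2, 3, 8, 4, 0
Sorted: 0, 2, 3, 4, 8
Joining the sorted digits gives the result.
Final answer: 02348


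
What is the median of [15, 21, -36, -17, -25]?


First, sort the list: [-36, -25, -17, 15, 21]
The list has 5 elements (odd count).
The middle index is 2 (0-based), and the element there is -17.
Final answer: -17


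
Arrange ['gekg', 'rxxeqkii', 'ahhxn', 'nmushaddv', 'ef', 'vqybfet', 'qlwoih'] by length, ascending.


Compute lengths:
  'gekg' has length 4
  'rxxeqkii' has length 8
  'ahhxn' has length 5
  'nmushaddv' has length 9
  'ef' has length 2
  'vqybfet' has length 7
  'qlwoih' has length 6
Lengths in increasing order: 2 < 4 < 5 < 6 < 7 < 8 < 9
Listing the words in that order gives the answer.
Final answer: ['ef', 'gekg', 'ahhxn', 'qlwoih', 'vqybfet', 'rxxeqkii', 'nmushaddv']


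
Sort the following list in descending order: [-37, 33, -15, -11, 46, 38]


Original list: [-37, 33, -15, -11, 46, 38]
Repeatedly take the largest remaining element:
  Remaining [-37, 33, -15, -11, 46, 38] -> largest is 46
  Remaining [-37, 33, -15, -11, 38] -> largest is 38
  Remaining [-37, 33, -15, -11] -> largest is 33
  Remaining [-37, -15, -11] -> largest is -11
  Remaining [-37, -15] -> largest is -15
  Remaining [-37] -> largest is -37
Collecting the picks in order gives the descending list.
Final answer: [46, 38, 33, -11, -15, -37]


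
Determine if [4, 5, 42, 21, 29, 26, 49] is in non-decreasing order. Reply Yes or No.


Check consecutive pairs:
  4 <= 5? True
  5 <= 42? True
  42 <= 21? False
  21 <= 29? True
  29 <= 26? False
  26 <= 49? True
2 consecutive pair(s) are out of order, so the list is not sorted.
Final answer: No


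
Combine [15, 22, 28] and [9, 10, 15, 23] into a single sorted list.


List A: [15, 22, 28]
List B: [9, 10, 15, 23]
Repeatedly compare the front elements and take the smaller:
  15 vs 9 -> take 9
  15 vs 10 -> take 10
  15 vs 15 -> take 15
  22 vs 15 -> take 15
  22 vs 23 -> take 22
  28 vs 23 -> take 23
  B is exhausted; append the rest of A: [28]
Final answer: [9, 10, 15, 15, 22, 23, 28]


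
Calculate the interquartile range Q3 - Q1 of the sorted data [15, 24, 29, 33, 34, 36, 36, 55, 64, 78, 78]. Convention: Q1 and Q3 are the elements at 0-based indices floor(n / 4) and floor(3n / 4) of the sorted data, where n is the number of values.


The data has n = 11 elements.
Q1 index = floor(11 / 4) = floor(2.75) = 2; Q3 index = floor(3 * 11 / 4) = floor(8.25) = 8
Q1 = element at index 2 = 29
Q3 = element at index 8 = 64
IQR = 64 - 29 = 35
Final answer: 35


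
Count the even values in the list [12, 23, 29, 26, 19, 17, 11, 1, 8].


Check each element:
  12 is even
  23 is odd
  29 is odd
  26 is even
  19 is odd
  17 is odd
  11 is odd
  1 is odd
  8 is even
Evens: [12, 26, 8]
Count of evens = 3
Final answer: 3


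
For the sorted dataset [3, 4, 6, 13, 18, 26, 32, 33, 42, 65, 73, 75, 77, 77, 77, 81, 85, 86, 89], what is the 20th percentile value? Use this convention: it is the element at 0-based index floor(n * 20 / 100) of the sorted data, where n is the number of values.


The dataset has n = 19 elements.
Index = floor(19 * 20 / 100) = floor(380 / 100) = floor(3.8) = 3
Counting from index 0 in the sorted data, the element at index 3 is 13.
Final answer: 13


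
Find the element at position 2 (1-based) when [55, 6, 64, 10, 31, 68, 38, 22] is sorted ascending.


Sort ascending: [6, 10, 22, 31, 38, 55, 64, 68]
The 2nd element (1-indexed) is at index 1.
Value = 10
Final answer: 10


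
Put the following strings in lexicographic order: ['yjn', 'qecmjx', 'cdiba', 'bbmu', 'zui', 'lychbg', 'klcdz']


Compare strings character by character (the first differing letter decides):
  'bbmu' < 'cdiba' since 'b' < 'c' at position 1
  'cdiba' < 'klcdz' since 'c' < 'k' at position 1
  'klcdz' < 'lychbg' since 'k' < 'l' at position 1
  'lychbg' < 'qecmjx' since 'l' < 'q' at position 1
  'qecmjx' < 'yjn' since 'q' < 'y' at position 1
  'yjn' < 'zui' since 'y' < 'z' at position 1
Chaining these comparisons gives the alphabetical order.
Final answer: ['bbmu', 'cdiba', 'klcdz', 'lychbg', 'qecmjx', 'yjn', 'zui']


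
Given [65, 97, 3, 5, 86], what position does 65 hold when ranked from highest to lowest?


Sort descending: [97, 86, 65, 5, 3]
Find 65 in the sorted list.
65 is at position 3.
Final answer: 3


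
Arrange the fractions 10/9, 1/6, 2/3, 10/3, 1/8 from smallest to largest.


Convert to decimal for comparison:
  10/9 = 1.1111
  1/6 = 0.1667
  2/3 = 0.6667
  10/3 = 3.3333
  1/8 = 0.125
Decimals in increasing order: 0.125 < 0.1667 < 0.6667 < 1.1111 < 3.3333
Writing each back as its fraction gives the sorted order.
Final answer: 1/8, 1/6, 2/3, 10/9, 10/3


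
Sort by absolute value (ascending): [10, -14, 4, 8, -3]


Compute absolute values:
  |10| = 10
  |-14| = 14
  |4| = 4
  |8| = 8
  |-3| = 3
Absolute values in increasing order: 3 < 4 < 8 < 10 < 14
Listing the original numbers in that order gives the answer.
Final answer: [-3, 4, 8, 10, -14]


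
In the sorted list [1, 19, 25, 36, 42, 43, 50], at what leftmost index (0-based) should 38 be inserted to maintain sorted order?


List is sorted: [1, 19, 25, 36, 42, 43, 50]
We need the leftmost position where 38 can be inserted, i.e. the first index whose element is >= 38 (or the end of the list if none is).
Binary search with low=0, high=7 (0-based indices):
  low=0, high=7, mid=3: a[3]=36 < 38, so low = 4
  low=4, high=7, mid=5: a[5]=43 >= 38, so high = 5
  low=4, high=5, mid=4: a[4]=42 >= 38, so high = 4
Now low = high = 4, so the insertion index is 4.
Final answer: 4


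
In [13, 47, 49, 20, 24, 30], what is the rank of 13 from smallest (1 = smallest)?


Sort ascending: [13, 20, 24, 30, 47, 49]
Find 13 in the sorted list.
13 is at position 1 (1-indexed).
Final answer: 1


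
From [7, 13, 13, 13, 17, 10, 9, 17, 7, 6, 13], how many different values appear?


List all unique values:
Distinct values: [6, 7, 9, 10, 13, 17]
Count = 6
Final answer: 6


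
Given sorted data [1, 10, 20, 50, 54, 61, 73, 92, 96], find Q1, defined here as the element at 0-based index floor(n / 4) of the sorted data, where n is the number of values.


The list has n = 9 elements.
Q1 index = floor(9 / 4) = floor(2.25) = 2
Counting from index 0 in the sorted data, the element at index 2 is 20.
Final answer: 20
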